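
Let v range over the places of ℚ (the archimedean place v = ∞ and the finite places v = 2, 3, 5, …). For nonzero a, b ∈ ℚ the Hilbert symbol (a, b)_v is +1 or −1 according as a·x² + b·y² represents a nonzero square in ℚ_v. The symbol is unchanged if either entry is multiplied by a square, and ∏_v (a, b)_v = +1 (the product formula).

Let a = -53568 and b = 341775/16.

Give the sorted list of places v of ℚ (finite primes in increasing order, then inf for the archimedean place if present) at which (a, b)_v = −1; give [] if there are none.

Mod squares: a ≡ -93, b ≡ 31. Check v ∈ {∞, 2, 3, 5, 7, 31}.
v=3: a=3^3·(≡2), b=3^2·(≡1) mod 3; (2|3)=-1, (1|3)=+1; (−1)^{3·2·1}·(-1)^2·(+1)^3 = +1.
v=7: a=7^0·(≡3), b=7^2·(≡5) mod 7; (3|7)=-1, (5|7)=-1; (−1)^{0·2·3}·(-1)^2·(-1)^0 = +1.
v=2: v_2(a)=6, v_2(b)=-4; units ≡ 3, 7 (mod 8); ε·ε+αω+βω = 1·1+6·0+-4·1 ≡ 1  ⇒  (a,b)_2 = -1.
v=31: a=31^1·(≡8), b=31^1·(≡9) mod 31; (8|31)=+1, (9|31)=+1; (−1)^{1·1·15}·(+1)^1·(+1)^1 = -1.
v=5: a=5^0·(≡2), b=5^2·(≡1) mod 5; (2|5)=-1, (1|5)=+1; (−1)^{0·2·2}·(-1)^2·(+1)^0 = +1.
v=∞: -93 < 0 and 31 > 0  ⇒  (a,b)_∞ = +1.
|Ram(-93, 31)| = 2, even; anisotropic at {2, 31}.

[2, 31]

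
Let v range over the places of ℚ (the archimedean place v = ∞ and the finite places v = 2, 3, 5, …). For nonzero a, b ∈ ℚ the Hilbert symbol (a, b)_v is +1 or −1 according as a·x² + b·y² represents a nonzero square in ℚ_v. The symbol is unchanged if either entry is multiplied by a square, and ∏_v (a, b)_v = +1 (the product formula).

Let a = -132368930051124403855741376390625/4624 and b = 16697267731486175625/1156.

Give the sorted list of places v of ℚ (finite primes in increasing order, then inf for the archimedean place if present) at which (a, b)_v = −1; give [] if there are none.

(a, b) ≡ (-9361, 418209) mod (ℚ^×)²; places V = {2, 3, 5, 11, 17, 19, 23, 29, 37, ∞}.
(a,b)_2: α=-4, β=-2; u≡7, v≡1 (mod 8); ε(u)ε(v)=1·0, αω(v)=-4·0, βω(u)=-2·0; sum ≡ 0  ⇒  +1.
(a,b)_23: α=5, u≡11; β=3, v≡2 (mod 23); (11|23)=-1, (2|23)=+1; sign (−1)^1·-1^3·+1^5 = +1.
(a,b)_17: α=-2, u≡3; β=-2, v≡2 (mod 17); (3|17)=-1, (2|17)=+1; sign (−1)^0·-1^-2·+1^-2 = +1.
(a,b)_37: α=3, u≡22; β=2, v≡18 (mod 37); (22|37)=-1, (18|37)=-1; sign (−1)^0·-1^2·-1^3 = -1.
(a,b)_11: α=5, u≡6; β=3, v≡9 (mod 11); (6|11)=-1, (9|11)=+1; sign (−1)^1·-1^3·+1^5 = +1.
(a,b)_∞: sgn(-9361)=−, sgn(418209)=+, so +1.
(a,b)_3: α=12, u≡2; β=7, v≡2 (mod 3); (2|3)=-1, (2|3)=-1; sign (−1)^0·-1^7·-1^12 = -1.
(a,b)_19: α=2, u≡9; β=1, v≡11 (mod 19); (9|19)=+1, (11|19)=+1; sign (−1)^0·+1^1·+1^2 = +1.
(a,b)_5: α=6, u≡4; β=4, v≡1 (mod 5); (4|5)=+1, (1|5)=+1; sign (−1)^0·+1^4·+1^6 = +1.
(a,b)_29: α=2, u≡23; β=1, v≡3 (mod 29); (23|29)=+1, (3|29)=-1; sign (−1)^0·+1^1·-1^2 = +1.
(-9361, 418209 / ℚ) ramifies at {3, 37}: a division algebra.

[3, 37]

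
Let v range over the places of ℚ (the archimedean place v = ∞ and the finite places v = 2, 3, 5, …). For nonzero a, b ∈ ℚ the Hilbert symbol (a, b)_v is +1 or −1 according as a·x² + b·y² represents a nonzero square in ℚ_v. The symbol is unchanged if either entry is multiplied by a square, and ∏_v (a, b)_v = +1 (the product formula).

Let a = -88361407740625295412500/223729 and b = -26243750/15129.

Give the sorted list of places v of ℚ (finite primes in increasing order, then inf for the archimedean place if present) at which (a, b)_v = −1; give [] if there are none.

Mod squares: a ≡ -13685, b ≡ -41990. Check v ∈ {∞, 2, 3, 5, 7, 11, 13, 17, 19, 23, 41, 43}.
v=11: a=11^-2·(≡10), b=11^0·(≡7) mod 11; (10|11)=-1, (7|11)=-1; (−1)^{-2·0·5}·(-1)^0·(-1)^-2 = +1.
v=13: a=13^4·(≡12), b=13^1·(≡2) mod 13; (12|13)=+1, (2|13)=-1; (−1)^{4·1·6}·(+1)^1·(-1)^4 = +1.
v=3: a=3^0·(≡1), b=3^-2·(≡1) mod 3; (1|3)=+1, (1|3)=+1; (−1)^{0·-2·1}·(+1)^-2·(+1)^0 = +1.
v=41: a=41^0·(≡21), b=41^-2·(≡7) mod 41; (21|41)=+1, (7|41)=-1; (−1)^{0·-2·20}·(+1)^-2·(-1)^0 = +1.
v=5: a=5^5·(≡2), b=5^5·(≡3) mod 5; (2|5)=-1, (3|5)=-1; (−1)^{5·5·2}·(-1)^5·(-1)^5 = +1.
v=17: a=17^3·(≡14), b=17^1·(≡14) mod 17; (14|17)=-1, (14|17)=-1; (−1)^{3·1·8}·(-1)^1·(-1)^3 = +1.
v=43: a=43^-2·(≡19), b=43^0·(≡17) mod 43; (19|43)=-1, (17|43)=+1; (−1)^{-2·0·21}·(-1)^0·(+1)^-2 = +1.
v=19: a=19^4·(≡18), b=19^1·(≡10) mod 19; (18|19)=-1, (10|19)=-1; (−1)^{4·1·9}·(-1)^1·(-1)^4 = -1.
v=23: a=23^1·(≡4), b=23^0·(≡12) mod 23; (4|23)=+1, (12|23)=+1; (−1)^{1·0·11}·(+1)^0·(+1)^1 = +1.
v=7: a=7^5·(≡3), b=7^0·(≡3) mod 7; (3|7)=-1, (3|7)=-1; (−1)^{5·0·3}·(-1)^0·(-1)^5 = -1.
v=2: v_2(a)=2, v_2(b)=1; units ≡ 3, 5 (mod 8); ε·ε+αω+βω = 1·0+2·1+1·1 ≡ 1  ⇒  (a,b)_2 = -1.
v=∞: -13685 < 0 and -41990 < 0  ⇒  (a,b)_∞ = -1.
(-13685, -41990 / ℚ) ramifies at {2, 7, 19, ∞}: a division algebra.

[2, 7, 19, inf]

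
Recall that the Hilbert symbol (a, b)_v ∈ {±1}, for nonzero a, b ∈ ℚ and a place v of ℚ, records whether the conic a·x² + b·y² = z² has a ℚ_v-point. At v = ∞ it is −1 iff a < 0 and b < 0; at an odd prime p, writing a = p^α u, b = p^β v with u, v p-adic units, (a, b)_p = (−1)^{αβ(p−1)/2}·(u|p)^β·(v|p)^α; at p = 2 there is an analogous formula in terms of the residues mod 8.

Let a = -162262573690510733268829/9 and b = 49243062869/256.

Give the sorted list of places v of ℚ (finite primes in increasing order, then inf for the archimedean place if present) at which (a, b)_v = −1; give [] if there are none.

[17, 19]

(a, b) ≡ (-46189, 589589) mod (ℚ^×)²; places V = {2, 3, 7, 11, 13, 17, 19, 31, ∞}.
(a,b)_3: α=-2, u≡2; β=0, v≡2 (mod 3); (2|3)=-1, (2|3)=-1; sign (−1)^0·-1^0·-1^-2 = +1.
(a,b)_17: α=5, u≡11; β=4, v≡12 (mod 17); (11|17)=-1, (12|17)=-1; sign (−1)^0·-1^4·-1^5 = -1.
(a,b)_31: α=2, u≡2; β=1, v≡14 (mod 31); (2|31)=+1, (14|31)=+1; sign (−1)^0·+1^1·+1^2 = +1.
(a,b)_7: α=2, u≡4; β=1, v≡3 (mod 7); (4|7)=+1, (3|7)=-1; sign (−1)^0·+1^1·-1^2 = +1.
(a,b)_13: α=3, u≡4; β=1, v≡9 (mod 13); (4|13)=+1, (9|13)=+1; sign (−1)^0·+1^1·+1^3 = +1.
(a,b)_2: α=0, β=-8; u≡3, v≡5 (mod 8); ε(u)ε(v)=1·0, αω(v)=0·1, βω(u)=-8·1; sum ≡ 0  ⇒  +1.
(a,b)_11: α=5, u≡4; β=1, v≡10 (mod 11); (4|11)=+1, (10|11)=-1; sign (−1)^1·+1^1·-1^5 = +1.
(a,b)_19: α=3, u≡7; β=1, v≡5 (mod 19); (7|19)=+1, (5|19)=+1; sign (−1)^1·+1^1·+1^3 = -1.
(a,b)_∞: sgn(-46189)=−, sgn(589589)=+, so +1.
Ram(-46189, 589589) = {17, 19}; no ℚ_17-point on the conic.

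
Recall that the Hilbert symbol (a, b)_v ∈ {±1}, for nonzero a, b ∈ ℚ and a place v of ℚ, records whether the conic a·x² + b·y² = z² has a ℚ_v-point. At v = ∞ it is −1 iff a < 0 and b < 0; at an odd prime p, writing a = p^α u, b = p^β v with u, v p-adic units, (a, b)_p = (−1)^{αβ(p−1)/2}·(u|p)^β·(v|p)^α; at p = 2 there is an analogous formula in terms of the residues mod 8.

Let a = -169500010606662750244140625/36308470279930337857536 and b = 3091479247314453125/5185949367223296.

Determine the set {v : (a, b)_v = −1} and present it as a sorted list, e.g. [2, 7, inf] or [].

Mod squares: a ≡ -1537, b ≡ 53. Check v ∈ {∞, 2, 3, 5, 7, 11, 13, 29, 41, 53}.
v=29: a=29^3·(≡20), b=29^2·(≡23) mod 29; (20|29)=+1, (23|29)=+1; (−1)^{3·2·14}·(+1)^2·(+1)^3 = +1.
v=53: a=53^1·(≡17), b=53^1·(≡15) mod 53; (17|53)=+1, (15|53)=+1; (−1)^{1·1·26}·(+1)^1·(+1)^1 = +1.
v=13: a=13^2·(≡10), b=13^2·(≡4) mod 13; (10|13)=+1, (4|13)=+1; (−1)^{2·2·6}·(+1)^2·(+1)^2 = +1.
v=2: v_2(a)=-12, v_2(b)=-10; units ≡ 7, 5 (mod 8); ε·ε+αω+βω = 1·0+-12·1+-10·0 ≡ 0  ⇒  (a,b)_2 = +1.
v=3: a=3^-22·(≡2), b=3^-16·(≡2) mod 3; (2|3)=-1, (2|3)=-1; (−1)^{-22·-16·1}·(-1)^-16·(-1)^-22 = +1.
v=7: a=7^-10·(≡5), b=7^-6·(≡4) mod 7; (5|7)=-1, (4|7)=+1; (−1)^{-10·-6·3}·(-1)^-6·(+1)^-10 = +1.
v=5: a=5^18·(≡2), b=5^12·(≡2) mod 5; (2|5)=-1, (2|5)=-1; (−1)^{18·12·2}·(-1)^12·(-1)^18 = +1.
v=41: a=41^2·(≡40), b=41^2·(≡17) mod 41; (40|41)=+1, (17|41)=-1; (−1)^{2·2·20}·(+1)^2·(-1)^2 = +1.
v=11: a=11^2·(≡5), b=11^0·(≡9) mod 11; (5|11)=+1, (9|11)=+1; (−1)^{2·0·5}·(+1)^0·(+1)^2 = +1.
v=∞: -1537 < 0 and 53 > 0  ⇒  (a,b)_∞ = +1.
Every local symbol is +1, so the conic -1537·x² + 53·y² = z² has ℚ_v-points for all v and hence a ℚ-point; (a, b / ℚ) ≅ M_2(ℚ).

[]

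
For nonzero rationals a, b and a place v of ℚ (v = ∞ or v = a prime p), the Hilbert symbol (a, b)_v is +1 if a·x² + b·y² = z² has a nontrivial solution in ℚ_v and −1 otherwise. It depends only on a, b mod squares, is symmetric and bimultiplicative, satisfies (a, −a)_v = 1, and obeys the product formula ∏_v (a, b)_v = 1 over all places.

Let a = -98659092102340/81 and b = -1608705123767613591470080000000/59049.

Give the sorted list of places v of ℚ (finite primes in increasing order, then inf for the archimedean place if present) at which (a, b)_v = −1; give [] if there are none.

Mod squares: a ≡ -4666585, b ≡ -1045. Check v ∈ {∞, 2, 3, 5, 7, 11, 17, 19, 23, 31}.
v=11: a=11^5·(≡7), b=11^7·(≡4) mod 11; (7|11)=-1, (4|11)=+1; (−1)^{5·7·5}·(-1)^7·(+1)^5 = +1.
v=19: a=19^2·(≡6), b=19^3·(≡13) mod 19; (6|19)=+1, (13|19)=-1; (−1)^{2·3·9}·(+1)^3·(-1)^2 = +1.
v=5: a=5^1·(≡2), b=5^7·(≡4) mod 5; (2|5)=-1, (4|5)=+1; (−1)^{1·7·2}·(-1)^7·(+1)^1 = -1.
v=∞: -4666585 < 0 and -1045 < 0  ⇒  (a,b)_∞ = -1.
v=17: a=17^1·(≡11), b=17^2·(≡13) mod 17; (11|17)=-1, (13|17)=+1; (−1)^{1·2·8}·(-1)^2·(+1)^1 = +1.
v=7: a=7^1·(≡1), b=7^0·(≡5) mod 7; (1|7)=+1, (5|7)=-1; (−1)^{1·0·3}·(+1)^0·(-1)^1 = -1.
v=3: a=3^-4·(≡2), b=3^-10·(≡2) mod 3; (2|3)=-1, (2|3)=-1; (−1)^{-4·-10·1}·(-1)^-10·(-1)^-4 = +1.
v=31: a=31^1·(≡2), b=31^2·(≡18) mod 31; (2|31)=+1, (18|31)=+1; (−1)^{1·2·15}·(+1)^2·(+1)^1 = +1.
v=23: a=23^1·(≡19), b=23^2·(≡9) mod 23; (19|23)=-1, (9|23)=+1; (−1)^{1·2·11}·(-1)^2·(+1)^1 = +1.
v=2: v_2(a)=2, v_2(b)=20; units ≡ 7, 3 (mod 8); ε·ε+αω+βω = 1·1+2·1+20·0 ≡ 1  ⇒  (a,b)_2 = -1.
|Ram(-4666585, -1045)| = 4, even; anisotropic at {2, 5, 7, ∞}.

[2, 5, 7, inf]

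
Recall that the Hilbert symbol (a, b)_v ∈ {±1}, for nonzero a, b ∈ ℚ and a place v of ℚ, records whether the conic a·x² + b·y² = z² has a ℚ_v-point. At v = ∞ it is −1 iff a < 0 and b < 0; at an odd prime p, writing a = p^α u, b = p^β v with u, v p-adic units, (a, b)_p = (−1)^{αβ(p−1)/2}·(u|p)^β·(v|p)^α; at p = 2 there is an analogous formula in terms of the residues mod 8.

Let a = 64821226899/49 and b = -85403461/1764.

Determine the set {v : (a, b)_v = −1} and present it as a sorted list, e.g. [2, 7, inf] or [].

Mod squares: a ≡ 289731, b ≡ -46189. Check v ∈ {∞, 2, 3, 7, 11, 13, 17, 19, 23, 43}.
v=2: v_2(a)=0, v_2(b)=-2; units ≡ 3, 3 (mod 8); ε·ε+αω+βω = 1·1+0·1+-2·1 ≡ 1  ⇒  (a,b)_2 = -1.
v=19: a=19^1·(≡4), b=19^1·(≡17) mod 19; (4|19)=+1, (17|19)=+1; (−1)^{1·1·9}·(+1)^1·(+1)^1 = -1.
v=11: a=11^2·(≡7), b=11^1·(≡9) mod 11; (7|11)=-1, (9|11)=+1; (−1)^{2·1·5}·(-1)^1·(+1)^2 = -1.
v=13: a=13^1·(≡6), b=13^1·(≡3) mod 13; (6|13)=-1, (3|13)=+1; (−1)^{1·1·6}·(-1)^1·(+1)^1 = -1.
v=7: a=7^-2·(≡2), b=7^-2·(≡4) mod 7; (2|7)=+1, (4|7)=+1; (−1)^{-2·-2·3}·(+1)^-2·(+1)^-2 = +1.
v=3: a=3^1·(≡1), b=3^-2·(≡2) mod 3; (1|3)=+1, (2|3)=-1; (−1)^{1·-2·1}·(+1)^-2·(-1)^1 = -1.
v=17: a=17^1·(≡2), b=17^1·(≡3) mod 17; (2|17)=+1, (3|17)=-1; (−1)^{1·1·8}·(+1)^1·(-1)^1 = -1.
v=∞: 289731 > 0 and -46189 < 0  ⇒  (a,b)_∞ = +1.
v=23: a=23^1·(≡12), b=23^0·(≡13) mod 23; (12|23)=+1, (13|23)=+1; (−1)^{1·0·11}·(+1)^0·(+1)^1 = +1.
v=43: a=43^2·(≡4), b=43^2·(≡36) mod 43; (4|43)=+1, (36|43)=+1; (−1)^{2·2·21}·(+1)^2·(+1)^2 = +1.
|Ram(289731, -46189)| = 6, even; anisotropic at {2, 3, 11, 13, 17, 19}.

[2, 3, 11, 13, 17, 19]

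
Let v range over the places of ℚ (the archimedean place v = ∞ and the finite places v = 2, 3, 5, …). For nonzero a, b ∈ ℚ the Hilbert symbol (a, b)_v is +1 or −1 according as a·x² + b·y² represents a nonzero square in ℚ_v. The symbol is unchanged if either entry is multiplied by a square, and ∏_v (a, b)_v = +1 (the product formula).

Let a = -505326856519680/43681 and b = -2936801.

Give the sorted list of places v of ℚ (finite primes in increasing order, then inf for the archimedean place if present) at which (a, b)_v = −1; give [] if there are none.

Mod squares: a ≡ -217005, b ≡ -2936801. Check v ∈ {∞, 2, 3, 5, 7, 11, 13, 17, 19, 23, 29, 37}.
v=3: a=3^1·(≡1), b=3^0·(≡1) mod 3; (1|3)=+1, (1|3)=+1; (−1)^{1·0·1}·(+1)^0·(+1)^1 = +1.
v=23: a=23^1·(≡18), b=23^1·(≡9) mod 23; (18|23)=+1, (9|23)=+1; (−1)^{1·1·11}·(+1)^1·(+1)^1 = -1.
v=11: a=11^-2·(≡4), b=11^0·(≡1) mod 11; (4|11)=+1, (1|11)=+1; (−1)^{-2·0·5}·(+1)^0·(+1)^-2 = +1.
v=17: a=17^1·(≡8), b=17^1·(≡1) mod 17; (8|17)=+1, (1|17)=+1; (−1)^{1·1·8}·(+1)^1·(+1)^1 = +1.
v=19: a=19^-2·(≡8), b=19^0·(≡10) mod 19; (8|19)=-1, (10|19)=-1; (−1)^{-2·0·9}·(-1)^0·(-1)^-2 = +1.
v=13: a=13^2·(≡1), b=13^0·(≡3) mod 13; (1|13)=+1, (3|13)=+1; (−1)^{2·0·6}·(+1)^0·(+1)^2 = +1.
v=2: v_2(a)=14, v_2(b)=0; units ≡ 3, 7 (mod 8); ε·ε+αω+βω = 1·1+14·0+0·1 ≡ 1  ⇒  (a,b)_2 = -1.
v=∞: -217005 < 0 and -2936801 < 0  ⇒  (a,b)_∞ = -1.
v=37: a=37^1·(≡2), b=37^1·(≡29) mod 37; (2|37)=-1, (29|37)=-1; (−1)^{1·1·18}·(-1)^1·(-1)^1 = +1.
v=5: a=5^1·(≡4), b=5^0·(≡4) mod 5; (4|5)=+1, (4|5)=+1; (−1)^{1·0·2}·(+1)^0·(+1)^1 = +1.
v=29: a=29^2·(≡18), b=29^1·(≡28) mod 29; (18|29)=-1, (28|29)=+1; (−1)^{2·1·14}·(-1)^1·(+1)^2 = -1.
v=7: a=7^0·(≡1), b=7^1·(≡2) mod 7; (1|7)=+1, (2|7)=+1; (−1)^{0·1·3}·(+1)^1·(+1)^0 = +1.
|Ram(-217005, -2936801)| = 4, even; anisotropic at {2, 23, 29, ∞}.

[2, 23, 29, inf]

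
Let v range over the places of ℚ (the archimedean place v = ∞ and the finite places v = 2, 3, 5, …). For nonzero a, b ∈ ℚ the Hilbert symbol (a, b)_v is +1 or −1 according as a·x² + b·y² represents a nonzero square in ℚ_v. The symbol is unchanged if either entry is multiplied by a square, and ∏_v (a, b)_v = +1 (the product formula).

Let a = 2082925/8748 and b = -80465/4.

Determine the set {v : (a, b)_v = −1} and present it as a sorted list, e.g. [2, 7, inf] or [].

(a, b) ≡ (1479, -665) mod (ℚ^×)²; places V = {2, 3, 5, 7, 11, 13, 17, 19, 29, ∞}.
(a,b)_11: α=0, u≡3; β=2, v≡7 (mod 11); (3|11)=+1, (7|11)=-1; sign (−1)^0·+1^2·-1^0 = +1.
(a,b)_5: α=2, u≡4; β=1, v≡3 (mod 5); (4|5)=+1, (3|5)=-1; sign (−1)^0·+1^1·-1^2 = +1.
(a,b)_7: α=0, u≡1; β=1, v≡5 (mod 7); (1|7)=+1, (5|7)=-1; sign (−1)^0·+1^1·-1^0 = +1.
(a,b)_∞: sgn(1479)=+, sgn(-665)=−, so +1.
(a,b)_29: α=1, u≡24; β=0, v≡17 (mod 29); (24|29)=+1, (17|29)=-1; sign (−1)^0·+1^0·-1^1 = -1.
(a,b)_2: α=-2, β=-2; u≡7, v≡7 (mod 8); ε(u)ε(v)=1·1, αω(v)=-2·0, βω(u)=-2·0; sum ≡ 1  ⇒  -1.
(a,b)_17: α=1, u≡4; β=0, v≡16 (mod 17); (4|17)=+1, (16|17)=+1; sign (−1)^0·+1^0·+1^1 = +1.
(a,b)_19: α=0, u≡11; β=1, v≡10 (mod 19); (11|19)=+1, (10|19)=-1; sign (−1)^0·+1^1·-1^0 = +1.
(a,b)_13: α=2, u≡12; β=0, v≡11 (mod 13); (12|13)=+1, (11|13)=-1; sign (−1)^0·+1^0·-1^2 = +1.
(a,b)_3: α=-7, u≡1; β=0, v≡1 (mod 3); (1|3)=+1, (1|3)=+1; sign (−1)^0·+1^0·+1^-7 = +1.
|Ram(1479, -665)| = 2, even; anisotropic at {2, 29}.

[2, 29]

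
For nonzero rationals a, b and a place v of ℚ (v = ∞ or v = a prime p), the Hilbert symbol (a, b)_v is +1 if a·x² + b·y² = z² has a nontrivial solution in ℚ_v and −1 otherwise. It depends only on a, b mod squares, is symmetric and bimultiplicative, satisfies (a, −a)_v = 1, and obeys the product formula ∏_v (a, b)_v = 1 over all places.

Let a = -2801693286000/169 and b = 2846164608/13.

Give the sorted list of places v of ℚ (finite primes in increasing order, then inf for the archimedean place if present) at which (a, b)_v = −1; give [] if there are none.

(a, b) ≡ (-15, 546) mod (ℚ^×)²; places V = {2, 3, 5, 7, 13, ∞}.
(a,b)_∞: sgn(-15)=−, sgn(546)=+, so +1.
(a,b)_7: α=8, u≡3; β=7, v≡2 (mod 7); (3|7)=-1, (2|7)=+1; sign (−1)^0·-1^7·+1^8 = -1.
(a,b)_5: α=3, u≡3; β=0, v≡1 (mod 5); (3|5)=-1, (1|5)=+1; sign (−1)^0·-1^0·+1^3 = +1.
(a,b)_13: α=-2, u≡2; β=-1, v≡1 (mod 13); (2|13)=-1, (1|13)=+1; sign (−1)^0·-1^-1·+1^-2 = -1.
(a,b)_2: α=4, β=7; u≡1, v≡1 (mod 8); ε(u)ε(v)=0·0, αω(v)=4·0, βω(u)=7·0; sum ≡ 0  ⇒  +1.
(a,b)_3: α=5, u≡1; β=3, v≡2 (mod 3); (1|3)=+1, (2|3)=-1; sign (−1)^1·+1^3·-1^5 = +1.
Ram(-15, 546) = {7, 13}; no ℚ_7-point on the conic.

[7, 13]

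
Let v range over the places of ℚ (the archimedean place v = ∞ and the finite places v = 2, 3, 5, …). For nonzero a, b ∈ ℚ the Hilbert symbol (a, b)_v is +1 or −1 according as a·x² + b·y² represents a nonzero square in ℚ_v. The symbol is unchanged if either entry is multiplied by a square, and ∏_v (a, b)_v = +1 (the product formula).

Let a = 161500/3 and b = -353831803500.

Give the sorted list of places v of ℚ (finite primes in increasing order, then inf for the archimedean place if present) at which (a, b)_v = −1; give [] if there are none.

[5, 17]

(a, b) ≡ (4845, -33915) mod (ℚ^×)²; places V = {2, 3, 5, 7, 17, 19, ∞}.
(a,b)_3: α=-1, u≡1; β=1, v≡2 (mod 3); (1|3)=+1, (2|3)=-1; sign (−1)^1·+1^1·-1^-1 = +1.
(a,b)_7: α=0, u≡1; β=1, v≡5 (mod 7); (1|7)=+1, (5|7)=-1; sign (−1)^0·+1^1·-1^0 = +1.
(a,b)_17: α=1, u≡16; β=3, v≡14 (mod 17); (16|17)=+1, (14|17)=-1; sign (−1)^0·+1^3·-1^1 = -1.
(a,b)_∞: sgn(4845)=+, sgn(-33915)=−, so +1.
(a,b)_19: α=1, u≡15; β=3, v≡1 (mod 19); (15|19)=-1, (1|19)=+1; sign (−1)^1·-1^3·+1^1 = +1.
(a,b)_2: α=2, β=2; u≡5, v≡5 (mod 8); ε(u)ε(v)=0·0, αω(v)=2·1, βω(u)=2·1; sum ≡ 0  ⇒  +1.
(a,b)_5: α=3, u≡4; β=3, v≡2 (mod 5); (4|5)=+1, (2|5)=-1; sign (−1)^0·+1^3·-1^3 = -1.
Ram(4845, -33915) = {5, 17}; no ℚ_5-point on the conic.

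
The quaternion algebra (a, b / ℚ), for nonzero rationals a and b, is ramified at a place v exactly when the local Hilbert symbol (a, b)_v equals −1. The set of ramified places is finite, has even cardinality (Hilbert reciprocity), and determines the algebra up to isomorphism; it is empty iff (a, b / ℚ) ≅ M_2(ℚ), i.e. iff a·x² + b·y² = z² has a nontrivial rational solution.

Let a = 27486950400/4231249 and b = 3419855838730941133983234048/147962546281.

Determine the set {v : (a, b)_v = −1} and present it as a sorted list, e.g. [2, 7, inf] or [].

[2, 3, 13, 19]

(a, b) ≡ (119301, 78) mod (ℚ^×)²; places V = {2, 3, 5, 7, 11, 13, 17, 19, 23, ∞}.
(a,b)_2: α=10, β=11; u≡5, v≡7 (mod 8); ε(u)ε(v)=0·1, αω(v)=10·0, βω(u)=11·1; sum ≡ 1  ⇒  -1.
(a,b)_3: α=3, u≡2; β=11, v≡2 (mod 3); (2|3)=-1, (2|3)=-1; sign (−1)^1·-1^11·-1^3 = -1.
(a,b)_17: α=-2, u≡14; β=-4, v≡12 (mod 17); (14|17)=-1, (12|17)=-1; sign (−1)^0·-1^-4·-1^-2 = +1.
(a,b)_7: α=1, u≡3; β=6, v≡1 (mod 7); (3|7)=-1, (1|7)=+1; sign (−1)^0·-1^6·+1^1 = +1.
(a,b)_23: α=1, u≡2; β=4, v≡2 (mod 23); (2|23)=+1, (2|23)=+1; sign (−1)^0·+1^4·+1^1 = +1.
(a,b)_13: α=1, u≡10; β=3, v≡7 (mod 13); (10|13)=+1, (7|13)=-1; sign (−1)^0·+1^3·-1^1 = -1.
(a,b)_5: α=2, u≡4; β=0, v≡3 (mod 5); (4|5)=+1, (3|5)=-1; sign (−1)^0·+1^0·-1^2 = +1.
(a,b)_11: α=-4, u≡10; β=-6, v≡1 (mod 11); (10|11)=-1, (1|11)=+1; sign (−1)^0·-1^-6·+1^-4 = +1.
(a,b)_19: α=1, u≡9; β=4, v≡15 (mod 19); (9|19)=+1, (15|19)=-1; sign (−1)^0·+1^4·-1^1 = -1.
(a,b)_∞: sgn(119301)=+, sgn(78)=+, so +1.
Ram(119301, 78) = {2, 3, 13, 19}; no ℚ_2-point on the conic.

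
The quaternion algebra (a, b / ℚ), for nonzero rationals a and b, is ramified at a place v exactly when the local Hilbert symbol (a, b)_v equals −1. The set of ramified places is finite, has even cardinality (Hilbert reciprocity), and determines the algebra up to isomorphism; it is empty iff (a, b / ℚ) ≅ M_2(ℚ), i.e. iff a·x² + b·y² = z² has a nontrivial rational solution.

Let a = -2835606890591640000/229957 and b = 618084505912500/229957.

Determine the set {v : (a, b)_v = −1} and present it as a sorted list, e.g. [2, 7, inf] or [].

Mod squares: a ≡ -5083, b ≡ 2145. Check v ∈ {∞, 2, 3, 5, 7, 11, 13, 17, 19, 23}.
v=∞: -5083 < 0 and 2145 > 0  ⇒  (a,b)_∞ = +1.
v=19: a=19^-2·(≡1), b=19^-2·(≡17) mod 19; (1|19)=+1, (17|19)=+1; (−1)^{-2·-2·9}·(+1)^-2·(+1)^-2 = +1.
v=3: a=3^4·(≡2), b=3^5·(≡1) mod 3; (2|3)=-1, (1|3)=+1; (−1)^{4·5·1}·(-1)^5·(+1)^4 = -1.
v=13: a=13^-1·(≡1), b=13^-1·(≡9) mod 13; (1|13)=+1, (9|13)=+1; (−1)^{-1·-1·6}·(+1)^-1·(+1)^-1 = +1.
v=2: v_2(a)=6, v_2(b)=2; units ≡ 5, 1 (mod 8); ε·ε+αω+βω = 0·0+6·0+2·1 ≡ 0  ⇒  (a,b)_2 = +1.
v=11: a=11^4·(≡10), b=11^3·(≡6) mod 11; (10|11)=-1, (6|11)=-1; (−1)^{4·3·5}·(-1)^3·(-1)^4 = -1.
v=5: a=5^4·(≡3), b=5^5·(≡1) mod 5; (3|5)=-1, (1|5)=+1; (−1)^{4·5·2}·(-1)^5·(+1)^4 = -1.
v=7: a=7^-2·(≡6), b=7^-2·(≡6) mod 7; (6|7)=-1, (6|7)=-1; (−1)^{-2·-2·3}·(-1)^-2·(-1)^-2 = +1.
v=23: a=23^3·(≡1), b=23^2·(≡4) mod 23; (1|23)=+1, (4|23)=+1; (−1)^{3·2·11}·(+1)^2·(+1)^3 = +1.
v=17: a=17^3·(≡11), b=17^2·(≡11) mod 17; (11|17)=-1, (11|17)=-1; (−1)^{3·2·8}·(-1)^2·(-1)^3 = -1.
Ram(-5083, 2145) = {3, 5, 11, 17}; no ℚ_3-point on the conic.

[3, 5, 11, 17]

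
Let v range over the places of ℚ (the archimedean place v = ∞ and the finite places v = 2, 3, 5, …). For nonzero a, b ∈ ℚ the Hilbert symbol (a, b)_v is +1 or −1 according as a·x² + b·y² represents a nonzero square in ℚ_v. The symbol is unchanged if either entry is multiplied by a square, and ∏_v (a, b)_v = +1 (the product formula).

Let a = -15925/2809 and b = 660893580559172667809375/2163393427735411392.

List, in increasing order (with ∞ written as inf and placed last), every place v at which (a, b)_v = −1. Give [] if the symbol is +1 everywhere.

(a, b) ≡ (-13, 1365) mod (ℚ^×)²; places V = {2, 3, 5, 7, 13, 17, 23, 31, 53, ∞}.
(a,b)_3: α=0, u≡2; β=-1, v≡2 (mod 3); (2|3)=-1, (2|3)=-1; sign (−1)^0·-1^-1·-1^0 = -1.
(a,b)_17: α=0, u≡1; β=4, v≡6 (mod 17); (1|17)=+1, (6|17)=-1; sign (−1)^0·+1^4·-1^0 = +1.
(a,b)_2: α=0, β=-6; u≡3, v≡5 (mod 8); ε(u)ε(v)=1·0, αω(v)=0·1, βω(u)=-6·1; sum ≡ 0  ⇒  +1.
(a,b)_31: α=0, u≡7; β=-2, v≡16 (mod 31); (7|31)=+1, (16|31)=+1; sign (−1)^0·+1^-2·+1^0 = +1.
(a,b)_53: α=-2, u≡28; β=-6, v≡38 (mod 53); (28|53)=+1, (38|53)=+1; sign (−1)^0·+1^-6·+1^-2 = +1.
(a,b)_∞: sgn(-13)=−, sgn(1365)=+, so +1.
(a,b)_7: α=2, u≡2; β=9, v≡3 (mod 7); (2|7)=+1, (3|7)=-1; sign (−1)^0·+1^9·-1^2 = +1.
(a,b)_23: α=0, u≡20; β=-2, v≡3 (mod 23); (20|23)=-1, (3|23)=+1; sign (−1)^0·-1^-2·+1^0 = +1.
(a,b)_13: α=1, u≡10; β=7, v≡9 (mod 13); (10|13)=+1, (9|13)=+1; sign (−1)^0·+1^7·+1^1 = +1.
(a,b)_5: α=2, u≡2; β=5, v≡2 (mod 5); (2|5)=-1, (2|5)=-1; sign (−1)^0·-1^5·-1^2 = -1.
|Ram(-13, 1365)| = 2, even; anisotropic at {3, 5}.

[3, 5]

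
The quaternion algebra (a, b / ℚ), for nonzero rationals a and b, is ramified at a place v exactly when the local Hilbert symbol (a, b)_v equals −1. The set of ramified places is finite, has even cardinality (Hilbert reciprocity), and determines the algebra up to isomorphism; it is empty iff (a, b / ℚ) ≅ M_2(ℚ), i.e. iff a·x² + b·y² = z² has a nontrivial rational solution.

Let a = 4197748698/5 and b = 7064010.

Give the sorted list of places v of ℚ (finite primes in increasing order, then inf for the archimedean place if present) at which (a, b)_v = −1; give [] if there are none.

[2, 13]

(a, b) ≡ (7410, 9690) mod (ℚ^×)²; places V = {2, 3, 5, 11, 13, 17, 19, ∞}.
(a,b)_19: α=1, u≡18; β=1, v≡17 (mod 19); (18|19)=-1, (17|19)=+1; sign (−1)^1·-1^1·+1^1 = +1.
(a,b)_∞: sgn(7410)=+, sgn(9690)=+, so +1.
(a,b)_17: α=2, u≡2; β=1, v≡16 (mod 17); (2|17)=+1, (16|17)=+1; sign (−1)^0·+1^1·+1^2 = +1.
(a,b)_13: α=1, u≡7; β=0, v≡5 (mod 13); (7|13)=-1, (5|13)=-1; sign (−1)^0·-1^0·-1^1 = -1.
(a,b)_2: α=1, β=1; u≡1, v≡5 (mod 8); ε(u)ε(v)=0·0, αω(v)=1·1, βω(u)=1·0; sum ≡ 1  ⇒  -1.
(a,b)_3: α=5, u≡1; β=7, v≡2 (mod 3); (1|3)=+1, (2|3)=-1; sign (−1)^1·+1^7·-1^5 = +1.
(a,b)_5: α=-1, u≡3; β=1, v≡2 (mod 5); (3|5)=-1, (2|5)=-1; sign (−1)^0·-1^1·-1^-1 = +1.
(a,b)_11: α=2, u≡6; β=0, v≡8 (mod 11); (6|11)=-1, (8|11)=-1; sign (−1)^0·-1^0·-1^2 = +1.
(7410, 9690 / ℚ) ramifies at {2, 13}: a division algebra.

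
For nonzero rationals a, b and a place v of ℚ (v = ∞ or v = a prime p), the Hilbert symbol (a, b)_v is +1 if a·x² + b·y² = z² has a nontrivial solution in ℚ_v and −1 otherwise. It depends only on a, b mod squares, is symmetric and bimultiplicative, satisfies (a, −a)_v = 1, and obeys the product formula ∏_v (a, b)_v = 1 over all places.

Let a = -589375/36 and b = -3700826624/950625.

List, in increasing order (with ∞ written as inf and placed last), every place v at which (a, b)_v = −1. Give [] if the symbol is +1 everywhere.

[23, 41, 47, inf]

Mod squares: a ≡ -943, b ≡ -119474. Check v ∈ {∞, 2, 3, 5, 11, 13, 23, 31, 41, 47}.
v=∞: -943 < 0 and -119474 < 0  ⇒  (a,b)_∞ = -1.
v=23: a=23^1·(≡21), b=23^0·(≡5) mod 23; (21|23)=-1, (5|23)=-1; (−1)^{1·0·11}·(-1)^0·(-1)^1 = -1.
v=13: a=13^0·(≡11), b=13^-2·(≡10) mod 13; (11|13)=-1, (10|13)=+1; (−1)^{0·-2·6}·(-1)^-2·(+1)^0 = +1.
v=5: a=5^4·(≡2), b=5^-4·(≡1) mod 5; (2|5)=-1, (1|5)=+1; (−1)^{4·-4·2}·(-1)^-4·(+1)^4 = +1.
v=31: a=31^0·(≡18), b=31^1·(≡24) mod 31; (18|31)=+1, (24|31)=-1; (−1)^{0·1·15}·(+1)^1·(-1)^0 = +1.
v=41: a=41^1·(≡5), b=41^1·(≡22) mod 41; (5|41)=+1, (22|41)=-1; (−1)^{1·1·20}·(+1)^1·(-1)^1 = -1.
v=47: a=47^0·(≡38), b=47^1·(≡43) mod 47; (38|47)=-1, (43|47)=-1; (−1)^{0·1·23}·(-1)^1·(-1)^0 = -1.
v=2: v_2(a)=-2, v_2(b)=9; units ≡ 1, 7 (mod 8); ε·ε+αω+βω = 0·1+-2·0+9·0 ≡ 0  ⇒  (a,b)_2 = +1.
v=11: a=11^0·(≡9), b=11^2·(≡7) mod 11; (9|11)=+1, (7|11)=-1; (−1)^{0·2·5}·(+1)^2·(-1)^0 = +1.
v=3: a=3^-2·(≡2), b=3^-2·(≡1) mod 3; (2|3)=-1, (1|3)=+1; (−1)^{-2·-2·1}·(-1)^-2·(+1)^-2 = +1.
|Ram(-943, -119474)| = 4, even; anisotropic at {23, 41, 47, ∞}.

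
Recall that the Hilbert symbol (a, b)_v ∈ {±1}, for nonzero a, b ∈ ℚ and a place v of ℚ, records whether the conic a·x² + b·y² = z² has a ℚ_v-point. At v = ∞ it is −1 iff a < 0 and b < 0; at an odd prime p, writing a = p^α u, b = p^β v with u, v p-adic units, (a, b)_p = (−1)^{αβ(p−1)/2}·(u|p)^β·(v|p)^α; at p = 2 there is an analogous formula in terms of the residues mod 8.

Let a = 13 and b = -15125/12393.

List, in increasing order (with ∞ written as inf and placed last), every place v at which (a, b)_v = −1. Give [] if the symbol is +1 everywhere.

[5, 13]

Mod squares: a ≡ 13, b ≡ -85. Check v ∈ {∞, 2, 3, 5, 11, 13, 17}.
v=11: a=11^0·(≡2), b=11^2·(≡1) mod 11; (2|11)=-1, (1|11)=+1; (−1)^{0·2·5}·(-1)^2·(+1)^0 = +1.
v=5: a=5^0·(≡3), b=5^3·(≡3) mod 5; (3|5)=-1, (3|5)=-1; (−1)^{0·3·2}·(-1)^3·(-1)^0 = -1.
v=3: a=3^0·(≡1), b=3^-6·(≡2) mod 3; (1|3)=+1, (2|3)=-1; (−1)^{0·-6·1}·(+1)^-6·(-1)^0 = +1.
v=2: v_2(a)=0, v_2(b)=0; units ≡ 5, 3 (mod 8); ε·ε+αω+βω = 0·1+0·1+0·1 ≡ 0  ⇒  (a,b)_2 = +1.
v=13: a=13^1·(≡1), b=13^0·(≡5) mod 13; (1|13)=+1, (5|13)=-1; (−1)^{1·0·6}·(+1)^0·(-1)^1 = -1.
v=∞: 13 > 0 and -85 < 0  ⇒  (a,b)_∞ = +1.
v=17: a=17^0·(≡13), b=17^-1·(≡6) mod 17; (13|17)=+1, (6|17)=-1; (−1)^{0·-1·8}·(+1)^-1·(-1)^0 = +1.
|Ram(13, -85)| = 2, even; anisotropic at {5, 13}.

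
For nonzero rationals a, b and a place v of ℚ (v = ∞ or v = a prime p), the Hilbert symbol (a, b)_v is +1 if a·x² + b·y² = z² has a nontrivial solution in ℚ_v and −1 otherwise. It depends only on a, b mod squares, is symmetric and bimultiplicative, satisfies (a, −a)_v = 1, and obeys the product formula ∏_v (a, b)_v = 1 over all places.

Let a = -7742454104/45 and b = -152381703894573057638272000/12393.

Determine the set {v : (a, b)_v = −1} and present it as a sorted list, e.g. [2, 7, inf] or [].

Mod squares: a ≡ -83230, b ≡ -108035. Check v ∈ {∞, 2, 3, 5, 7, 11, 17, 29, 31, 41}.
v=∞: -83230 < 0 and -108035 < 0  ⇒  (a,b)_∞ = -1.
v=17: a=17^0·(≡2), b=17^-1·(≡11) mod 17; (2|17)=+1, (11|17)=-1; (−1)^{0·-1·8}·(+1)^-1·(-1)^0 = +1.
v=3: a=3^-2·(≡2), b=3^-6·(≡1) mod 3; (2|3)=-1, (1|3)=+1; (−1)^{-2·-6·1}·(-1)^-6·(+1)^-2 = +1.
v=41: a=41^1·(≡20), b=41^3·(≡12) mod 41; (20|41)=+1, (12|41)=-1; (−1)^{1·3·20}·(+1)^3·(-1)^1 = -1.
v=31: a=31^2·(≡8), b=31^5·(≡1) mod 31; (8|31)=+1, (1|31)=+1; (−1)^{2·5·15}·(+1)^5·(+1)^2 = +1.
v=5: a=5^-1·(≡4), b=5^3·(≡3) mod 5; (4|5)=+1, (3|5)=-1; (−1)^{-1·3·2}·(+1)^3·(-1)^-1 = -1.
v=2: v_2(a)=3, v_2(b)=10; units ≡ 1, 5 (mod 8); ε·ε+αω+βω = 0·0+3·1+10·0 ≡ 1  ⇒  (a,b)_2 = -1.
v=11: a=11^2·(≡7), b=11^4·(≡7) mod 11; (7|11)=-1, (7|11)=-1; (−1)^{2·4·5}·(-1)^4·(-1)^2 = +1.
v=7: a=7^1·(≡6), b=7^2·(≡3) mod 7; (6|7)=-1, (3|7)=-1; (−1)^{1·2·3}·(-1)^2·(-1)^1 = -1.
v=29: a=29^1·(≡1), b=29^2·(≡17) mod 29; (1|29)=+1, (17|29)=-1; (−1)^{1·2·14}·(+1)^2·(-1)^1 = -1.
|Ram(-83230, -108035)| = 6, even; anisotropic at {2, 5, 7, 29, 41, ∞}.

[2, 5, 7, 29, 41, inf]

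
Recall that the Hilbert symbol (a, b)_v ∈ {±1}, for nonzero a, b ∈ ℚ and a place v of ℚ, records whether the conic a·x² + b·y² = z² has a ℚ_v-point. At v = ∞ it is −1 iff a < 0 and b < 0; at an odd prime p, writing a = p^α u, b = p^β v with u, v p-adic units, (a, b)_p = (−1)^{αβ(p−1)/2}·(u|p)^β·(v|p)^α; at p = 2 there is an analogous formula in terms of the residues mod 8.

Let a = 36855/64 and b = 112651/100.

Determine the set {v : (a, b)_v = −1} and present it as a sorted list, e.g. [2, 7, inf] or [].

[2, 7, 13, 19]

Mod squares: a ≡ 455, b ≡ 19. Check v ∈ {∞, 2, 3, 5, 7, 11, 13, 19}.
v=3: a=3^4·(≡2), b=3^0·(≡1) mod 3; (2|3)=-1, (1|3)=+1; (−1)^{4·0·1}·(-1)^0·(+1)^4 = +1.
v=13: a=13^1·(≡12), b=13^0·(≡5) mod 13; (12|13)=+1, (5|13)=-1; (−1)^{1·0·6}·(+1)^0·(-1)^1 = -1.
v=5: a=5^1·(≡4), b=5^-2·(≡4) mod 5; (4|5)=+1, (4|5)=+1; (−1)^{1·-2·2}·(+1)^-2·(+1)^1 = +1.
v=2: v_2(a)=-6, v_2(b)=-2; units ≡ 7, 3 (mod 8); ε·ε+αω+βω = 1·1+-6·1+-2·0 ≡ 1  ⇒  (a,b)_2 = -1.
v=∞: 455 > 0 and 19 > 0  ⇒  (a,b)_∞ = +1.
v=11: a=11^0·(≡3), b=11^2·(≡7) mod 11; (3|11)=+1, (7|11)=-1; (−1)^{0·2·5}·(+1)^2·(-1)^0 = +1.
v=7: a=7^1·(≡1), b=7^2·(≡5) mod 7; (1|7)=+1, (5|7)=-1; (−1)^{1·2·3}·(+1)^2·(-1)^1 = -1.
v=19: a=19^0·(≡2), b=19^1·(≡4) mod 19; (2|19)=-1, (4|19)=+1; (−1)^{0·1·9}·(-1)^1·(+1)^0 = -1.
|Ram(455, 19)| = 4, even; anisotropic at {2, 7, 13, 19}.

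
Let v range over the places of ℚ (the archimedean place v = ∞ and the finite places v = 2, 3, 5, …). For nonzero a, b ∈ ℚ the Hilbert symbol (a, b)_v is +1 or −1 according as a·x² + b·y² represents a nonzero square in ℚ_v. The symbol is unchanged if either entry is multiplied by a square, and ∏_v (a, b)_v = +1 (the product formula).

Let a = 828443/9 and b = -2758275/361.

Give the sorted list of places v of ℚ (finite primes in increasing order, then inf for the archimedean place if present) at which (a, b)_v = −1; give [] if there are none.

Mod squares: a ≡ 16907, b ≡ -12259. Check v ∈ {∞, 2, 3, 5, 7, 11, 13, 19, 23, 29, 41, 53}.
v=5: a=5^0·(≡2), b=5^2·(≡4) mod 5; (2|5)=-1, (4|5)=+1; (−1)^{0·2·2}·(-1)^2·(+1)^0 = +1.
v=53: a=53^1·(≡29), b=53^0·(≡42) mod 53; (29|53)=+1, (42|53)=+1; (−1)^{1·0·26}·(+1)^0·(+1)^1 = +1.
v=23: a=23^0·(≡16), b=23^1·(≡7) mod 23; (16|23)=+1, (7|23)=-1; (−1)^{0·1·11}·(+1)^1·(-1)^0 = +1.
v=13: a=13^0·(≡2), b=13^1·(≡5) mod 13; (2|13)=-1, (5|13)=-1; (−1)^{0·1·6}·(-1)^1·(-1)^0 = -1.
v=41: a=41^0·(≡27), b=41^1·(≡30) mod 41; (27|41)=-1, (30|41)=-1; (−1)^{0·1·20}·(-1)^1·(-1)^0 = -1.
v=11: a=11^1·(≡2), b=11^0·(≡7) mod 11; (2|11)=-1, (7|11)=-1; (−1)^{1·0·5}·(-1)^0·(-1)^1 = -1.
v=7: a=7^2·(≡1), b=7^0·(≡3) mod 7; (1|7)=+1, (3|7)=-1; (−1)^{2·0·3}·(+1)^0·(-1)^2 = +1.
v=3: a=3^-2·(≡2), b=3^2·(≡2) mod 3; (2|3)=-1, (2|3)=-1; (−1)^{-2·2·1}·(-1)^2·(-1)^-2 = +1.
v=∞: 16907 > 0 and -12259 < 0  ⇒  (a,b)_∞ = +1.
v=29: a=29^1·(≡26), b=29^0·(≡18) mod 29; (26|29)=-1, (18|29)=-1; (−1)^{1·0·14}·(-1)^0·(-1)^1 = -1.
v=19: a=19^0·(≡9), b=19^-2·(≡12) mod 19; (9|19)=+1, (12|19)=-1; (−1)^{0·-2·9}·(+1)^-2·(-1)^0 = +1.
v=2: v_2(a)=0, v_2(b)=0; units ≡ 3, 5 (mod 8); ε·ε+αω+βω = 1·0+0·1+0·1 ≡ 0  ⇒  (a,b)_2 = +1.
(16907, -12259 / ℚ) ramifies at {11, 13, 29, 41}: a division algebra.

[11, 13, 29, 41]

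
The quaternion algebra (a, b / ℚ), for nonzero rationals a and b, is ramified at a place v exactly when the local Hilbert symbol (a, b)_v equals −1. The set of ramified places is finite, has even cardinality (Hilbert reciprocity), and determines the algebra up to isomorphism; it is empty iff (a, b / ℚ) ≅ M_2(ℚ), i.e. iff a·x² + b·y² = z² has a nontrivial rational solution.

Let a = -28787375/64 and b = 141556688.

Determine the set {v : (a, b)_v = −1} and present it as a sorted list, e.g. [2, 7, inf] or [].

[5, 13, 17, 23, 31, 43]

(a, b) ≡ (-1151495, 180557) mod (ℚ^×)²; places V = {2, 5, 7, 13, 17, 19, 23, 31, 43, ∞}.
(a,b)_13: α=0, u≡6; β=1, v≡7 (mod 13); (6|13)=-1, (7|13)=-1; sign (−1)^0·-1^1·-1^0 = -1.
(a,b)_19: α=1, u≡7; β=1, v≡15 (mod 19); (7|19)=+1, (15|19)=-1; sign (−1)^1·+1^1·-1^1 = +1.
(a,b)_2: α=-6, β=4; u≡1, v≡5 (mod 8); ε(u)ε(v)=0·0, αω(v)=-6·1, βω(u)=4·0; sum ≡ 0  ⇒  +1.
(a,b)_17: α=1, u≡14; β=1, v≡9 (mod 17); (14|17)=-1, (9|17)=+1; sign (−1)^0·-1^1·+1^1 = -1.
(a,b)_∞: sgn(-1151495)=−, sgn(180557)=+, so +1.
(a,b)_23: α=1, u≡16; β=0, v≡14 (mod 23); (16|23)=+1, (14|23)=-1; sign (−1)^0·+1^0·-1^1 = -1.
(a,b)_43: α=0, u≡29; β=1, v≡22 (mod 43); (29|43)=-1, (22|43)=-1; sign (−1)^0·-1^1·-1^0 = -1.
(a,b)_31: α=1, u≡21; β=0, v≡24 (mod 31); (21|31)=-1, (24|31)=-1; sign (−1)^0·-1^0·-1^1 = -1.
(a,b)_5: α=3, u≡4; β=0, v≡3 (mod 5); (4|5)=+1, (3|5)=-1; sign (−1)^0·+1^0·-1^3 = -1.
(a,b)_7: α=0, u≡6; β=2, v≡5 (mod 7); (6|7)=-1, (5|7)=-1; sign (−1)^0·-1^2·-1^0 = +1.
Ram(-1151495, 180557) = {5, 13, 17, 23, 31, 43}; no ℚ_5-point on the conic.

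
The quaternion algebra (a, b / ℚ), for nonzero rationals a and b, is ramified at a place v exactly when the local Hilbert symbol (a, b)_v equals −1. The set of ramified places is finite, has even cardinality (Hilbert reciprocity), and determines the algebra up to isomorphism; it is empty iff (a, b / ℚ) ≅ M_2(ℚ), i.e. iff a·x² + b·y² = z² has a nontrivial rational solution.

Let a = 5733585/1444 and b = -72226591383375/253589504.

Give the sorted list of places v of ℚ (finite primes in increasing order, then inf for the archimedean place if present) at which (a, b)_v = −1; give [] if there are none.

[3, 13]

Mod squares: a ≡ 65, b ≡ -210. Check v ∈ {∞, 2, 3, 5, 7, 11, 13, 19, 31}.
v=3: a=3^6·(≡2), b=3^5·(≡2) mod 3; (2|3)=-1, (2|3)=-1; (−1)^{6·5·1}·(-1)^5·(-1)^6 = -1.
v=31: a=31^0·(≡23), b=31^2·(≡4) mod 31; (23|31)=-1, (4|31)=+1; (−1)^{0·2·15}·(-1)^2·(+1)^0 = +1.
v=∞: 65 > 0 and -210 < 0  ⇒  (a,b)_∞ = +1.
v=2: v_2(a)=-2, v_2(b)=-11; units ≡ 1, 7 (mod 8); ε·ε+αω+βω = 0·1+-2·0+-11·0 ≡ 0  ⇒  (a,b)_2 = +1.
v=7: a=7^0·(≡2), b=7^-3·(≡6) mod 7; (2|7)=+1, (6|7)=-1; (−1)^{0·-3·3}·(+1)^-3·(-1)^0 = +1.
v=5: a=5^1·(≡3), b=5^3·(≡2) mod 5; (3|5)=-1, (2|5)=-1; (−1)^{1·3·2}·(-1)^3·(-1)^1 = +1.
v=19: a=19^-2·(≡3), b=19^-2·(≡2) mod 19; (3|19)=-1, (2|19)=-1; (−1)^{-2·-2·9}·(-1)^-2·(-1)^-2 = +1.
v=13: a=13^1·(≡7), b=13^2·(≡5) mod 13; (7|13)=-1, (5|13)=-1; (−1)^{1·2·6}·(-1)^2·(-1)^1 = -1.
v=11: a=11^2·(≡10), b=11^4·(≡8) mod 11; (10|11)=-1, (8|11)=-1; (−1)^{2·4·5}·(-1)^4·(-1)^2 = +1.
(65, -210 / ℚ) ramifies at {3, 13}: a division algebra.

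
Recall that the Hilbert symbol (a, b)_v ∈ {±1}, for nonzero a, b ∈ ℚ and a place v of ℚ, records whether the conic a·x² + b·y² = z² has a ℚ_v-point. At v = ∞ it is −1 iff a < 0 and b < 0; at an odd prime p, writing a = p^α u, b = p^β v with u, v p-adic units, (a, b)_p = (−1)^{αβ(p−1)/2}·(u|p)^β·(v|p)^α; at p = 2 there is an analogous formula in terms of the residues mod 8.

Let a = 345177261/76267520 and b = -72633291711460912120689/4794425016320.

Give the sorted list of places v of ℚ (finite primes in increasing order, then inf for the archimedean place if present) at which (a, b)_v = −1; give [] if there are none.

Mod squares: a ≡ 40755, b ≡ -2114970. Check v ∈ {∞, 2, 3, 5, 7, 11, 13, 17, 19, 23, 29, 41}.
v=13: a=13^3·(≡2), b=13^7·(≡7) mod 13; (2|13)=-1, (7|13)=-1; (−1)^{3·7·6}·(-1)^7·(-1)^3 = +1.
v=3: a=3^3·(≡1), b=3^7·(≡1) mod 3; (1|3)=+1, (1|3)=+1; (−1)^{3·7·1}·(+1)^7·(+1)^3 = -1.
v=17: a=17^0·(≡11), b=17^-1·(≡15) mod 17; (11|17)=-1, (15|17)=+1; (−1)^{0·-1·8}·(-1)^-1·(+1)^0 = -1.
v=∞: 40755 > 0 and -2114970 < 0  ⇒  (a,b)_∞ = +1.
v=7: a=7^-2·(≡1), b=7^2·(≡3) mod 7; (1|7)=+1, (3|7)=-1; (−1)^{-2·2·3}·(+1)^2·(-1)^-2 = +1.
v=41: a=41^0·(≡40), b=41^-2·(≡38) mod 41; (40|41)=+1, (38|41)=-1; (−1)^{0·-2·20}·(+1)^-2·(-1)^0 = +1.
v=11: a=11^1·(≡4), b=11^3·(≡10) mod 11; (4|11)=+1, (10|11)=-1; (−1)^{1·3·5}·(+1)^3·(-1)^1 = +1.
v=29: a=29^0·(≡19), b=29^1·(≡23) mod 29; (19|29)=-1, (23|29)=+1; (−1)^{0·1·14}·(-1)^1·(+1)^0 = -1.
v=19: a=19^-1·(≡17), b=19^0·(≡13) mod 19; (17|19)=+1, (13|19)=-1; (−1)^{-1·0·9}·(+1)^0·(-1)^-1 = -1.
v=5: a=5^-1·(≡4), b=5^-1·(≡4) mod 5; (4|5)=+1, (4|5)=+1; (−1)^{-1·-1·2}·(+1)^-1·(+1)^-1 = +1.
v=2: v_2(a)=-14, v_2(b)=-25; units ≡ 3, 3 (mod 8); ε·ε+αω+βω = 1·1+-14·1+-25·1 ≡ 0  ⇒  (a,b)_2 = +1.
v=23: a=23^2·(≡15), b=23^4·(≡2) mod 23; (15|23)=-1, (2|23)=+1; (−1)^{2·4·11}·(-1)^4·(+1)^2 = +1.
|Ram(40755, -2114970)| = 4, even; anisotropic at {3, 17, 19, 29}.

[3, 17, 19, 29]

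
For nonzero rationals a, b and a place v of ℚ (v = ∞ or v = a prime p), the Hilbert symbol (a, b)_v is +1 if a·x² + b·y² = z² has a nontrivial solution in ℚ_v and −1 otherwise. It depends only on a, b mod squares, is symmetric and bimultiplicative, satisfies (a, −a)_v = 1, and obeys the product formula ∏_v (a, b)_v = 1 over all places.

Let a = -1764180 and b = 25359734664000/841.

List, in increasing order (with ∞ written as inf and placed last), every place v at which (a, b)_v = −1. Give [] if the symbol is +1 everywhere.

(a, b) ≡ (-5, 165) mod (ℚ^×)²; places V = {2, 3, 5, 11, 29, ∞}.
(a,b)_5: α=1, u≡4; β=3, v≡2 (mod 5); (4|5)=+1, (2|5)=-1; sign (−1)^0·+1^3·-1^1 = -1.
(a,b)_2: α=2, β=6; u≡3, v≡5 (mod 8); ε(u)ε(v)=1·0, αω(v)=2·1, βω(u)=6·1; sum ≡ 0  ⇒  +1.
(a,b)_29: α=0, u≡6; β=-2, v≡13 (mod 29); (6|29)=+1, (13|29)=+1; sign (−1)^0·+1^-2·+1^0 = +1.
(a,b)_11: α=2, u≡6; β=5, v≡9 (mod 11); (6|11)=-1, (9|11)=+1; sign (−1)^0·-1^5·+1^2 = -1.
(a,b)_∞: sgn(-5)=−, sgn(165)=+, so +1.
(a,b)_3: α=6, u≡1; β=9, v≡1 (mod 3); (1|3)=+1, (1|3)=+1; sign (−1)^0·+1^9·+1^6 = +1.
Ram(-5, 165) = {5, 11}; no ℚ_5-point on the conic.

[5, 11]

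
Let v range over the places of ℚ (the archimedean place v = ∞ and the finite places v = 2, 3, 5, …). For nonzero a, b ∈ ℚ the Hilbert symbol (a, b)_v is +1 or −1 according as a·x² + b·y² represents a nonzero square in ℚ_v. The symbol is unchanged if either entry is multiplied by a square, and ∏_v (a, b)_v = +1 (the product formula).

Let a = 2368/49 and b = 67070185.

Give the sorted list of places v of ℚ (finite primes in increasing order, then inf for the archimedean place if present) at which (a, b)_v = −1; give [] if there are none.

[5, 17, 23, 29]

(a, b) ≡ (37, 396865) mod (ℚ^×)²; places V = {2, 5, 7, 13, 17, 23, 29, 37, ∞}.
(a,b)_5: α=0, u≡2; β=1, v≡2 (mod 5); (2|5)=-1, (2|5)=-1; sign (−1)^0·-1^1·-1^0 = -1.
(a,b)_7: α=-2, u≡2; β=1, v≡2 (mod 7); (2|7)=+1, (2|7)=+1; sign (−1)^0·+1^1·+1^-2 = +1.
(a,b)_29: α=0, u≡14; β=1, v≡15 (mod 29); (14|29)=-1, (15|29)=-1; sign (−1)^0·-1^1·-1^0 = -1.
(a,b)_23: α=0, u≡15; β=1, v≡17 (mod 23); (15|23)=-1, (17|23)=-1; sign (−1)^0·-1^1·-1^0 = -1.
(a,b)_2: α=6, β=0; u≡5, v≡1 (mod 8); ε(u)ε(v)=0·0, αω(v)=6·0, βω(u)=0·1; sum ≡ 0  ⇒  +1.
(a,b)_∞: sgn(37)=+, sgn(396865)=+, so +1.
(a,b)_13: α=0, u≡8; β=2, v≡1 (mod 13); (8|13)=-1, (1|13)=+1; sign (−1)^0·-1^2·+1^0 = +1.
(a,b)_37: α=1, u≡30; β=0, v≡26 (mod 37); (30|37)=+1, (26|37)=+1; sign (−1)^0·+1^0·+1^1 = +1.
(a,b)_17: α=0, u≡6; β=1, v≡13 (mod 17); (6|17)=-1, (13|17)=+1; sign (−1)^0·-1^1·+1^0 = -1.
|Ram(37, 396865)| = 4, even; anisotropic at {5, 17, 23, 29}.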